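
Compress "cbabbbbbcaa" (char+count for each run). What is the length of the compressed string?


Input: cbabbbbbcaa
Runs:
  'c' x 1 => "c1"
  'b' x 1 => "b1"
  'a' x 1 => "a1"
  'b' x 5 => "b5"
  'c' x 1 => "c1"
  'a' x 2 => "a2"
Compressed: "c1b1a1b5c1a2"
Compressed length: 12

12


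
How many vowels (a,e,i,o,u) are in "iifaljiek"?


Input: iifaljiek
Checking each character:
  'i' at position 0: vowel (running total: 1)
  'i' at position 1: vowel (running total: 2)
  'f' at position 2: consonant
  'a' at position 3: vowel (running total: 3)
  'l' at position 4: consonant
  'j' at position 5: consonant
  'i' at position 6: vowel (running total: 4)
  'e' at position 7: vowel (running total: 5)
  'k' at position 8: consonant
Total vowels: 5

5


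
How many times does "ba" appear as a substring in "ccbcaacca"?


Searching for "ba" in "ccbcaacca"
Scanning each position:
  Position 0: "cc" => no
  Position 1: "cb" => no
  Position 2: "bc" => no
  Position 3: "ca" => no
  Position 4: "aa" => no
  Position 5: "ac" => no
  Position 6: "cc" => no
  Position 7: "ca" => no
Total occurrences: 0

0


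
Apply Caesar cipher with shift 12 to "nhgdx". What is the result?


Caesar cipher: shift "nhgdx" by 12
  'n' (pos 13) + 12 = pos 25 = 'z'
  'h' (pos 7) + 12 = pos 19 = 't'
  'g' (pos 6) + 12 = pos 18 = 's'
  'd' (pos 3) + 12 = pos 15 = 'p'
  'x' (pos 23) + 12 = pos 9 = 'j'
Result: ztspj

ztspj


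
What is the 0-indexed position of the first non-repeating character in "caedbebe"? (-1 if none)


Input: caedbebe
Character frequencies:
  'a': 1
  'b': 2
  'c': 1
  'd': 1
  'e': 3
Scanning left to right for freq == 1:
  Position 0 ('c'): unique! => answer = 0

0


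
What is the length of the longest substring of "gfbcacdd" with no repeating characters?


Input: "gfbcacdd"
Sliding window (track last position of each char):
  Position 0 ('g'): window [0,0] length 1 -- new best
  Position 1 ('f'): window [0,1] length 2 -- new best
  Position 2 ('b'): window [0,2] length 3 -- new best
  Position 3 ('c'): window [0,3] length 4 -- new best
  Position 4 ('a'): window [0,4] length 5 -- new best
  Position 5 ('c'): repeat (last at 3), move window start to 4
  Position 5 ('c'): window [4,5] length 2
  Position 6 ('d'): window [4,6] length 3
  Position 7 ('d'): repeat (last at 6), move window start to 7
  Position 7 ('d'): window [7,7] length 1
Longest substring with no repeats: "gfbca" with length 5

5


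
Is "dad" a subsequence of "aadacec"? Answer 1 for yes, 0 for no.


Check if "dad" is a subsequence of "aadacec"
Greedy scan:
  Position 0 ('a'): no match needed
  Position 1 ('a'): no match needed
  Position 2 ('d'): matches sub[0] = 'd'
  Position 3 ('a'): matches sub[1] = 'a'
  Position 4 ('c'): no match needed
  Position 5 ('e'): no match needed
  Position 6 ('c'): no match needed
Only matched 2/3 characters => not a subsequence

0


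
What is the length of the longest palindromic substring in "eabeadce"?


Input: "eabeadce"
Checking substrings for palindromes:
  No multi-char palindromic substrings found
Longest palindromic substring: "e" with length 1

1


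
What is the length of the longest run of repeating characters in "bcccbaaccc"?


Input: "bcccbaaccc"
Scanning for longest run:
  Position 1 ('c'): new char, reset run to 1
  Position 2 ('c'): continues run of 'c', length=2
  Position 3 ('c'): continues run of 'c', length=3
  Position 4 ('b'): new char, reset run to 1
  Position 5 ('a'): new char, reset run to 1
  Position 6 ('a'): continues run of 'a', length=2
  Position 7 ('c'): new char, reset run to 1
  Position 8 ('c'): continues run of 'c', length=2
  Position 9 ('c'): continues run of 'c', length=3
Longest run: 'c' with length 3

3


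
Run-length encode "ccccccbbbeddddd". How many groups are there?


Input: ccccccbbbeddddd
Scanning for consecutive runs:
  Group 1: 'c' x 6 (positions 0-5)
  Group 2: 'b' x 3 (positions 6-8)
  Group 3: 'e' x 1 (positions 9-9)
  Group 4: 'd' x 5 (positions 10-14)
Total groups: 4

4


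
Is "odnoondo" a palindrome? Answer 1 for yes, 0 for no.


Input: odnoondo
Reversed: odnoondo
  Compare pos 0 ('o') with pos 7 ('o'): match
  Compare pos 1 ('d') with pos 6 ('d'): match
  Compare pos 2 ('n') with pos 5 ('n'): match
  Compare pos 3 ('o') with pos 4 ('o'): match
Result: palindrome

1


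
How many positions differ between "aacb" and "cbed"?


Comparing "aacb" and "cbed" position by position:
  Position 0: 'a' vs 'c' => DIFFER
  Position 1: 'a' vs 'b' => DIFFER
  Position 2: 'c' vs 'e' => DIFFER
  Position 3: 'b' vs 'd' => DIFFER
Positions that differ: 4

4


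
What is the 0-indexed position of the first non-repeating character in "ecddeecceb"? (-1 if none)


Input: ecddeecceb
Character frequencies:
  'b': 1
  'c': 3
  'd': 2
  'e': 4
Scanning left to right for freq == 1:
  Position 0 ('e'): freq=4, skip
  Position 1 ('c'): freq=3, skip
  Position 2 ('d'): freq=2, skip
  Position 3 ('d'): freq=2, skip
  Position 4 ('e'): freq=4, skip
  Position 5 ('e'): freq=4, skip
  Position 6 ('c'): freq=3, skip
  Position 7 ('c'): freq=3, skip
  Position 8 ('e'): freq=4, skip
  Position 9 ('b'): unique! => answer = 9

9


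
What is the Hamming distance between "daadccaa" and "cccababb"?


Comparing "daadccaa" and "cccababb" position by position:
  Position 0: 'd' vs 'c' => differ
  Position 1: 'a' vs 'c' => differ
  Position 2: 'a' vs 'c' => differ
  Position 3: 'd' vs 'a' => differ
  Position 4: 'c' vs 'b' => differ
  Position 5: 'c' vs 'a' => differ
  Position 6: 'a' vs 'b' => differ
  Position 7: 'a' vs 'b' => differ
Total differences (Hamming distance): 8

8


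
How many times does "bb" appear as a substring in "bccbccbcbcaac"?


Searching for "bb" in "bccbccbcbcaac"
Scanning each position:
  Position 0: "bc" => no
  Position 1: "cc" => no
  Position 2: "cb" => no
  Position 3: "bc" => no
  Position 4: "cc" => no
  Position 5: "cb" => no
  Position 6: "bc" => no
  Position 7: "cb" => no
  Position 8: "bc" => no
  Position 9: "ca" => no
  Position 10: "aa" => no
  Position 11: "ac" => no
Total occurrences: 0

0


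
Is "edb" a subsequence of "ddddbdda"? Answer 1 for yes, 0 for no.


Check if "edb" is a subsequence of "ddddbdda"
Greedy scan:
  Position 0 ('d'): no match needed
  Position 1 ('d'): no match needed
  Position 2 ('d'): no match needed
  Position 3 ('d'): no match needed
  Position 4 ('b'): no match needed
  Position 5 ('d'): no match needed
  Position 6 ('d'): no match needed
  Position 7 ('a'): no match needed
Only matched 0/3 characters => not a subsequence

0


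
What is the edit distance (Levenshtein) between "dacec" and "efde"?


Computing edit distance: "dacec" -> "efde"
DP table:
           e    f    d    e
      0    1    2    3    4
  d   1    1    2    2    3
  a   2    2    2    3    3
  c   3    3    3    3    4
  e   4    3    4    4    3
  c   5    4    4    5    4
Edit distance = dp[5][4] = 4

4


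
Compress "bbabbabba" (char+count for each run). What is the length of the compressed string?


Input: bbabbabba
Runs:
  'b' x 2 => "b2"
  'a' x 1 => "a1"
  'b' x 2 => "b2"
  'a' x 1 => "a1"
  'b' x 2 => "b2"
  'a' x 1 => "a1"
Compressed: "b2a1b2a1b2a1"
Compressed length: 12

12


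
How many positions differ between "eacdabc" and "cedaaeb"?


Comparing "eacdabc" and "cedaaeb" position by position:
  Position 0: 'e' vs 'c' => DIFFER
  Position 1: 'a' vs 'e' => DIFFER
  Position 2: 'c' vs 'd' => DIFFER
  Position 3: 'd' vs 'a' => DIFFER
  Position 4: 'a' vs 'a' => same
  Position 5: 'b' vs 'e' => DIFFER
  Position 6: 'c' vs 'b' => DIFFER
Positions that differ: 6

6


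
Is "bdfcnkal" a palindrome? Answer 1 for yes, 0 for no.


Input: bdfcnkal
Reversed: lakncfdb
  Compare pos 0 ('b') with pos 7 ('l'): MISMATCH
  Compare pos 1 ('d') with pos 6 ('a'): MISMATCH
  Compare pos 2 ('f') with pos 5 ('k'): MISMATCH
  Compare pos 3 ('c') with pos 4 ('n'): MISMATCH
Result: not a palindrome

0


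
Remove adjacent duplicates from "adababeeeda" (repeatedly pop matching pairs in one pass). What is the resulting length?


Input: adababeeeda
Stack-based adjacent duplicate removal:
  Read 'a': push. Stack: a
  Read 'd': push. Stack: ad
  Read 'a': push. Stack: ada
  Read 'b': push. Stack: adab
  Read 'a': push. Stack: adaba
  Read 'b': push. Stack: adabab
  Read 'e': push. Stack: adababe
  Read 'e': matches stack top 'e' => pop. Stack: adabab
  Read 'e': push. Stack: adababe
  Read 'd': push. Stack: adababed
  Read 'a': push. Stack: adababeda
Final stack: "adababeda" (length 9)

9


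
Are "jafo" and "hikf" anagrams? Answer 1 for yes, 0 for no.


Strings: "jafo", "hikf"
Sorted first:  afjo
Sorted second: fhik
Differ at position 0: 'a' vs 'f' => not anagrams

0


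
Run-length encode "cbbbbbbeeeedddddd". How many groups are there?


Input: cbbbbbbeeeedddddd
Scanning for consecutive runs:
  Group 1: 'c' x 1 (positions 0-0)
  Group 2: 'b' x 6 (positions 1-6)
  Group 3: 'e' x 4 (positions 7-10)
  Group 4: 'd' x 6 (positions 11-16)
Total groups: 4

4


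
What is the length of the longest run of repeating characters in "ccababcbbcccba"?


Input: "ccababcbbcccba"
Scanning for longest run:
  Position 1 ('c'): continues run of 'c', length=2
  Position 2 ('a'): new char, reset run to 1
  Position 3 ('b'): new char, reset run to 1
  Position 4 ('a'): new char, reset run to 1
  Position 5 ('b'): new char, reset run to 1
  Position 6 ('c'): new char, reset run to 1
  Position 7 ('b'): new char, reset run to 1
  Position 8 ('b'): continues run of 'b', length=2
  Position 9 ('c'): new char, reset run to 1
  Position 10 ('c'): continues run of 'c', length=2
  Position 11 ('c'): continues run of 'c', length=3
  Position 12 ('b'): new char, reset run to 1
  Position 13 ('a'): new char, reset run to 1
Longest run: 'c' with length 3

3


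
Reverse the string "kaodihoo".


Input: kaodihoo
Reading characters right to left:
  Position 7: 'o'
  Position 6: 'o'
  Position 5: 'h'
  Position 4: 'i'
  Position 3: 'd'
  Position 2: 'o'
  Position 1: 'a'
  Position 0: 'k'
Reversed: oohidoak

oohidoak


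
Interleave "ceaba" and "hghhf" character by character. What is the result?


Interleaving "ceaba" and "hghhf":
  Position 0: 'c' from first, 'h' from second => "ch"
  Position 1: 'e' from first, 'g' from second => "eg"
  Position 2: 'a' from first, 'h' from second => "ah"
  Position 3: 'b' from first, 'h' from second => "bh"
  Position 4: 'a' from first, 'f' from second => "af"
Result: chegahbhaf

chegahbhaf


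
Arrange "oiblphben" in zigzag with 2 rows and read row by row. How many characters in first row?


Zigzag "oiblphben" into 2 rows:
Placing characters:
  'o' => row 0
  'i' => row 1
  'b' => row 0
  'l' => row 1
  'p' => row 0
  'h' => row 1
  'b' => row 0
  'e' => row 1
  'n' => row 0
Rows:
  Row 0: "obpbn"
  Row 1: "ilhe"
First row length: 5

5


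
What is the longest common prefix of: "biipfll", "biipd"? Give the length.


Words: biipfll, biipd
  Position 0: all 'b' => match
  Position 1: all 'i' => match
  Position 2: all 'i' => match
  Position 3: all 'p' => match
  Position 4: ('f', 'd') => mismatch, stop
LCP = "biip" (length 4)

4


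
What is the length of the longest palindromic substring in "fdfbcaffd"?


Input: "fdfbcaffd"
Checking substrings for palindromes:
  [0:3] "fdf" (len 3) => palindrome
  [6:8] "ff" (len 2) => palindrome
Longest palindromic substring: "fdf" with length 3

3


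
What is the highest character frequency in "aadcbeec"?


Input: aadcbeec
Character counts:
  'a': 2
  'b': 1
  'c': 2
  'd': 1
  'e': 2
Maximum frequency: 2

2


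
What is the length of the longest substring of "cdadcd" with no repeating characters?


Input: "cdadcd"
Sliding window (track last position of each char):
  Position 0 ('c'): window [0,0] length 1 -- new best
  Position 1 ('d'): window [0,1] length 2 -- new best
  Position 2 ('a'): window [0,2] length 3 -- new best
  Position 3 ('d'): repeat (last at 1), move window start to 2
  Position 3 ('d'): window [2,3] length 2
  Position 4 ('c'): window [2,4] length 3
  Position 5 ('d'): repeat (last at 3), move window start to 4
  Position 5 ('d'): window [4,5] length 2
Longest substring with no repeats: "cda" with length 3

3


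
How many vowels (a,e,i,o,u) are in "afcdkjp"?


Input: afcdkjp
Checking each character:
  'a' at position 0: vowel (running total: 1)
  'f' at position 1: consonant
  'c' at position 2: consonant
  'd' at position 3: consonant
  'k' at position 4: consonant
  'j' at position 5: consonant
  'p' at position 6: consonant
Total vowels: 1

1


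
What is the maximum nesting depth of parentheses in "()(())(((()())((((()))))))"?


Input: "()(())(((()())((((()))))))"
Tracking depth:
  Position 0 '(': depth becomes 1
  Position 1 ')': depth becomes 0
  Position 2 '(': depth becomes 1
  Position 3 '(': depth becomes 2
  Position 4 ')': depth becomes 1
  Position 5 ')': depth becomes 0
  Position 6 '(': depth becomes 1
  Position 7 '(': depth becomes 2
  Position 8 '(': depth becomes 3
  Position 9 '(': depth becomes 4
  Position 10 ')': depth becomes 3
  Position 11 '(': depth becomes 4
  Position 12 ')': depth becomes 3
  Position 13 ')': depth becomes 2
  Position 14 '(': depth becomes 3
  Position 15 '(': depth becomes 4
  Position 16 '(': depth becomes 5
  Position 17 '(': depth becomes 6
  Position 18 '(': depth becomes 7
  Position 19 ')': depth becomes 6
  Position 20 ')': depth becomes 5
  Position 21 ')': depth becomes 4
  Position 22 ')': depth becomes 3
  Position 23 ')': depth becomes 2
  Position 24 ')': depth becomes 1
  Position 25 ')': depth becomes 0
Maximum depth reached: 7

7


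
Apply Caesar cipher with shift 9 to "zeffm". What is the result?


Caesar cipher: shift "zeffm" by 9
  'z' (pos 25) + 9 = pos 8 = 'i'
  'e' (pos 4) + 9 = pos 13 = 'n'
  'f' (pos 5) + 9 = pos 14 = 'o'
  'f' (pos 5) + 9 = pos 14 = 'o'
  'm' (pos 12) + 9 = pos 21 = 'v'
Result: inoov

inoov


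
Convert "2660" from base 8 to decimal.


Input: "2660" in base 8
Positional expansion:
  Digit '2' (value 2) x 8^3 = 1024
  Digit '6' (value 6) x 8^2 = 384
  Digit '6' (value 6) x 8^1 = 48
  Digit '0' (value 0) x 8^0 = 0
Sum = 1456

1456


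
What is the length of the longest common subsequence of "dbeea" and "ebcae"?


LCS of "dbeea" and "ebcae"
DP table:
           e    b    c    a    e
      0    0    0    0    0    0
  d   0    0    0    0    0    0
  b   0    0    1    1    1    1
  e   0    1    1    1    1    2
  e   0    1    1    1    1    2
  a   0    1    1    1    2    2
LCS length = dp[5][5] = 2

2


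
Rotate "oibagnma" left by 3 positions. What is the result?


Input: "oibagnma", rotate left by 3
First 3 characters: "oib"
Remaining characters: "agnma"
Concatenate remaining + first: "agnma" + "oib" = "agnmaoib"

agnmaoib


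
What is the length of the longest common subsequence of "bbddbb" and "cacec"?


LCS of "bbddbb" and "cacec"
DP table:
           c    a    c    e    c
      0    0    0    0    0    0
  b   0    0    0    0    0    0
  b   0    0    0    0    0    0
  d   0    0    0    0    0    0
  d   0    0    0    0    0    0
  b   0    0    0    0    0    0
  b   0    0    0    0    0    0
LCS length = dp[6][5] = 0

0


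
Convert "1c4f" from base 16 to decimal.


Input: "1c4f" in base 16
Positional expansion:
  Digit '1' (value 1) x 16^3 = 4096
  Digit 'c' (value 12) x 16^2 = 3072
  Digit '4' (value 4) x 16^1 = 64
  Digit 'f' (value 15) x 16^0 = 15
Sum = 7247

7247


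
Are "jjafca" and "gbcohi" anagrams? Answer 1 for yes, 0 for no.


Strings: "jjafca", "gbcohi"
Sorted first:  aacfjj
Sorted second: bcghio
Differ at position 0: 'a' vs 'b' => not anagrams

0


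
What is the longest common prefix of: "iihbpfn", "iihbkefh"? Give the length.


Words: iihbpfn, iihbkefh
  Position 0: all 'i' => match
  Position 1: all 'i' => match
  Position 2: all 'h' => match
  Position 3: all 'b' => match
  Position 4: ('p', 'k') => mismatch, stop
LCP = "iihb" (length 4)

4


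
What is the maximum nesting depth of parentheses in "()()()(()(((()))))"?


Input: "()()()(()(((()))))"
Tracking depth:
  Position 0 '(': depth becomes 1
  Position 1 ')': depth becomes 0
  Position 2 '(': depth becomes 1
  Position 3 ')': depth becomes 0
  Position 4 '(': depth becomes 1
  Position 5 ')': depth becomes 0
  Position 6 '(': depth becomes 1
  Position 7 '(': depth becomes 2
  Position 8 ')': depth becomes 1
  Position 9 '(': depth becomes 2
  Position 10 '(': depth becomes 3
  Position 11 '(': depth becomes 4
  Position 12 '(': depth becomes 5
  Position 13 ')': depth becomes 4
  Position 14 ')': depth becomes 3
  Position 15 ')': depth becomes 2
  Position 16 ')': depth becomes 1
  Position 17 ')': depth becomes 0
Maximum depth reached: 5

5


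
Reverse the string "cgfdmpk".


Input: cgfdmpk
Reading characters right to left:
  Position 6: 'k'
  Position 5: 'p'
  Position 4: 'm'
  Position 3: 'd'
  Position 2: 'f'
  Position 1: 'g'
  Position 0: 'c'
Reversed: kpmdfgc

kpmdfgc


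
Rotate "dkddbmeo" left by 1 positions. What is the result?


Input: "dkddbmeo", rotate left by 1
First 1 characters: "d"
Remaining characters: "kddbmeo"
Concatenate remaining + first: "kddbmeo" + "d" = "kddbmeod"

kddbmeod


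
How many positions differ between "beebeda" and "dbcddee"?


Comparing "beebeda" and "dbcddee" position by position:
  Position 0: 'b' vs 'd' => DIFFER
  Position 1: 'e' vs 'b' => DIFFER
  Position 2: 'e' vs 'c' => DIFFER
  Position 3: 'b' vs 'd' => DIFFER
  Position 4: 'e' vs 'd' => DIFFER
  Position 5: 'd' vs 'e' => DIFFER
  Position 6: 'a' vs 'e' => DIFFER
Positions that differ: 7

7


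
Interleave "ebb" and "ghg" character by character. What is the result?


Interleaving "ebb" and "ghg":
  Position 0: 'e' from first, 'g' from second => "eg"
  Position 1: 'b' from first, 'h' from second => "bh"
  Position 2: 'b' from first, 'g' from second => "bg"
Result: egbhbg

egbhbg


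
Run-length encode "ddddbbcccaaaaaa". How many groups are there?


Input: ddddbbcccaaaaaa
Scanning for consecutive runs:
  Group 1: 'd' x 4 (positions 0-3)
  Group 2: 'b' x 2 (positions 4-5)
  Group 3: 'c' x 3 (positions 6-8)
  Group 4: 'a' x 6 (positions 9-14)
Total groups: 4

4


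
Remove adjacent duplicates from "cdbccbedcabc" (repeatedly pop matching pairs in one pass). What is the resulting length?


Input: cdbccbedcabc
Stack-based adjacent duplicate removal:
  Read 'c': push. Stack: c
  Read 'd': push. Stack: cd
  Read 'b': push. Stack: cdb
  Read 'c': push. Stack: cdbc
  Read 'c': matches stack top 'c' => pop. Stack: cdb
  Read 'b': matches stack top 'b' => pop. Stack: cd
  Read 'e': push. Stack: cde
  Read 'd': push. Stack: cded
  Read 'c': push. Stack: cdedc
  Read 'a': push. Stack: cdedca
  Read 'b': push. Stack: cdedcab
  Read 'c': push. Stack: cdedcabc
Final stack: "cdedcabc" (length 8)

8


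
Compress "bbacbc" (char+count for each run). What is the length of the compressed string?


Input: bbacbc
Runs:
  'b' x 2 => "b2"
  'a' x 1 => "a1"
  'c' x 1 => "c1"
  'b' x 1 => "b1"
  'c' x 1 => "c1"
Compressed: "b2a1c1b1c1"
Compressed length: 10

10


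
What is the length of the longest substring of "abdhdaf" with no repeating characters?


Input: "abdhdaf"
Sliding window (track last position of each char):
  Position 0 ('a'): window [0,0] length 1 -- new best
  Position 1 ('b'): window [0,1] length 2 -- new best
  Position 2 ('d'): window [0,2] length 3 -- new best
  Position 3 ('h'): window [0,3] length 4 -- new best
  Position 4 ('d'): repeat (last at 2), move window start to 3
  Position 4 ('d'): window [3,4] length 2
  Position 5 ('a'): window [3,5] length 3
  Position 6 ('f'): window [3,6] length 4
Longest substring with no repeats: "abdh" with length 4

4


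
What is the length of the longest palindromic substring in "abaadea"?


Input: "abaadea"
Checking substrings for palindromes:
  [0:3] "aba" (len 3) => palindrome
  [2:4] "aa" (len 2) => palindrome
Longest palindromic substring: "aba" with length 3

3


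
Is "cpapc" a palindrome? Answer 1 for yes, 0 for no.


Input: cpapc
Reversed: cpapc
  Compare pos 0 ('c') with pos 4 ('c'): match
  Compare pos 1 ('p') with pos 3 ('p'): match
Result: palindrome

1


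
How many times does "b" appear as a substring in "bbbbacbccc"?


Searching for "b" in "bbbbacbccc"
Scanning each position:
  Position 0: "b" => MATCH
  Position 1: "b" => MATCH
  Position 2: "b" => MATCH
  Position 3: "b" => MATCH
  Position 4: "a" => no
  Position 5: "c" => no
  Position 6: "b" => MATCH
  Position 7: "c" => no
  Position 8: "c" => no
  Position 9: "c" => no
Total occurrences: 5

5


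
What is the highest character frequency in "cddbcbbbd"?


Input: cddbcbbbd
Character counts:
  'b': 4
  'c': 2
  'd': 3
Maximum frequency: 4

4


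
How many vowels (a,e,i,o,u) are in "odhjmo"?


Input: odhjmo
Checking each character:
  'o' at position 0: vowel (running total: 1)
  'd' at position 1: consonant
  'h' at position 2: consonant
  'j' at position 3: consonant
  'm' at position 4: consonant
  'o' at position 5: vowel (running total: 2)
Total vowels: 2

2


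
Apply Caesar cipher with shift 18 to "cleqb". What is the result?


Caesar cipher: shift "cleqb" by 18
  'c' (pos 2) + 18 = pos 20 = 'u'
  'l' (pos 11) + 18 = pos 3 = 'd'
  'e' (pos 4) + 18 = pos 22 = 'w'
  'q' (pos 16) + 18 = pos 8 = 'i'
  'b' (pos 1) + 18 = pos 19 = 't'
Result: udwit

udwit


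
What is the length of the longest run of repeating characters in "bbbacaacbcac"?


Input: "bbbacaacbcac"
Scanning for longest run:
  Position 1 ('b'): continues run of 'b', length=2
  Position 2 ('b'): continues run of 'b', length=3
  Position 3 ('a'): new char, reset run to 1
  Position 4 ('c'): new char, reset run to 1
  Position 5 ('a'): new char, reset run to 1
  Position 6 ('a'): continues run of 'a', length=2
  Position 7 ('c'): new char, reset run to 1
  Position 8 ('b'): new char, reset run to 1
  Position 9 ('c'): new char, reset run to 1
  Position 10 ('a'): new char, reset run to 1
  Position 11 ('c'): new char, reset run to 1
Longest run: 'b' with length 3

3


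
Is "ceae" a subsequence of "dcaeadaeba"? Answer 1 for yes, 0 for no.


Check if "ceae" is a subsequence of "dcaeadaeba"
Greedy scan:
  Position 0 ('d'): no match needed
  Position 1 ('c'): matches sub[0] = 'c'
  Position 2 ('a'): no match needed
  Position 3 ('e'): matches sub[1] = 'e'
  Position 4 ('a'): matches sub[2] = 'a'
  Position 5 ('d'): no match needed
  Position 6 ('a'): no match needed
  Position 7 ('e'): matches sub[3] = 'e'
  Position 8 ('b'): no match needed
  Position 9 ('a'): no match needed
All 4 characters matched => is a subsequence

1


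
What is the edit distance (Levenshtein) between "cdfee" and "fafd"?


Computing edit distance: "cdfee" -> "fafd"
DP table:
           f    a    f    d
      0    1    2    3    4
  c   1    1    2    3    4
  d   2    2    2    3    3
  f   3    2    3    2    3
  e   4    3    3    3    3
  e   5    4    4    4    4
Edit distance = dp[5][4] = 4

4


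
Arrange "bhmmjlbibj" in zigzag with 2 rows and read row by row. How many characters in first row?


Zigzag "bhmmjlbibj" into 2 rows:
Placing characters:
  'b' => row 0
  'h' => row 1
  'm' => row 0
  'm' => row 1
  'j' => row 0
  'l' => row 1
  'b' => row 0
  'i' => row 1
  'b' => row 0
  'j' => row 1
Rows:
  Row 0: "bmjbb"
  Row 1: "hmlij"
First row length: 5

5


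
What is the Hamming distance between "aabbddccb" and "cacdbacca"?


Comparing "aabbddccb" and "cacdbacca" position by position:
  Position 0: 'a' vs 'c' => differ
  Position 1: 'a' vs 'a' => same
  Position 2: 'b' vs 'c' => differ
  Position 3: 'b' vs 'd' => differ
  Position 4: 'd' vs 'b' => differ
  Position 5: 'd' vs 'a' => differ
  Position 6: 'c' vs 'c' => same
  Position 7: 'c' vs 'c' => same
  Position 8: 'b' vs 'a' => differ
Total differences (Hamming distance): 6

6


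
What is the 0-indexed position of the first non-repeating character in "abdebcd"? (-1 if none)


Input: abdebcd
Character frequencies:
  'a': 1
  'b': 2
  'c': 1
  'd': 2
  'e': 1
Scanning left to right for freq == 1:
  Position 0 ('a'): unique! => answer = 0

0


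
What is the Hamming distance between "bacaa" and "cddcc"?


Comparing "bacaa" and "cddcc" position by position:
  Position 0: 'b' vs 'c' => differ
  Position 1: 'a' vs 'd' => differ
  Position 2: 'c' vs 'd' => differ
  Position 3: 'a' vs 'c' => differ
  Position 4: 'a' vs 'c' => differ
Total differences (Hamming distance): 5

5


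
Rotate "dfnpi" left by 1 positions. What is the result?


Input: "dfnpi", rotate left by 1
First 1 characters: "d"
Remaining characters: "fnpi"
Concatenate remaining + first: "fnpi" + "d" = "fnpid"

fnpid


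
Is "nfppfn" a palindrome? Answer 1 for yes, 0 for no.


Input: nfppfn
Reversed: nfppfn
  Compare pos 0 ('n') with pos 5 ('n'): match
  Compare pos 1 ('f') with pos 4 ('f'): match
  Compare pos 2 ('p') with pos 3 ('p'): match
Result: palindrome

1


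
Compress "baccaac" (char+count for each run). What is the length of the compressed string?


Input: baccaac
Runs:
  'b' x 1 => "b1"
  'a' x 1 => "a1"
  'c' x 2 => "c2"
  'a' x 2 => "a2"
  'c' x 1 => "c1"
Compressed: "b1a1c2a2c1"
Compressed length: 10

10


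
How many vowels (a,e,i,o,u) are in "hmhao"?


Input: hmhao
Checking each character:
  'h' at position 0: consonant
  'm' at position 1: consonant
  'h' at position 2: consonant
  'a' at position 3: vowel (running total: 1)
  'o' at position 4: vowel (running total: 2)
Total vowels: 2

2


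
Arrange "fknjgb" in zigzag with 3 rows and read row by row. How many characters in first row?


Zigzag "fknjgb" into 3 rows:
Placing characters:
  'f' => row 0
  'k' => row 1
  'n' => row 2
  'j' => row 1
  'g' => row 0
  'b' => row 1
Rows:
  Row 0: "fg"
  Row 1: "kjb"
  Row 2: "n"
First row length: 2

2


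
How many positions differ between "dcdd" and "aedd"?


Comparing "dcdd" and "aedd" position by position:
  Position 0: 'd' vs 'a' => DIFFER
  Position 1: 'c' vs 'e' => DIFFER
  Position 2: 'd' vs 'd' => same
  Position 3: 'd' vs 'd' => same
Positions that differ: 2

2


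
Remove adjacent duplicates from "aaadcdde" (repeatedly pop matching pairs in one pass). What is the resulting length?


Input: aaadcdde
Stack-based adjacent duplicate removal:
  Read 'a': push. Stack: a
  Read 'a': matches stack top 'a' => pop. Stack: (empty)
  Read 'a': push. Stack: a
  Read 'd': push. Stack: ad
  Read 'c': push. Stack: adc
  Read 'd': push. Stack: adcd
  Read 'd': matches stack top 'd' => pop. Stack: adc
  Read 'e': push. Stack: adce
Final stack: "adce" (length 4)

4


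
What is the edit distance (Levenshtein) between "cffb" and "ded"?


Computing edit distance: "cffb" -> "ded"
DP table:
           d    e    d
      0    1    2    3
  c   1    1    2    3
  f   2    2    2    3
  f   3    3    3    3
  b   4    4    4    4
Edit distance = dp[4][3] = 4

4


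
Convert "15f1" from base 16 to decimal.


Input: "15f1" in base 16
Positional expansion:
  Digit '1' (value 1) x 16^3 = 4096
  Digit '5' (value 5) x 16^2 = 1280
  Digit 'f' (value 15) x 16^1 = 240
  Digit '1' (value 1) x 16^0 = 1
Sum = 5617

5617


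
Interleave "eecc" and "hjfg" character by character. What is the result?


Interleaving "eecc" and "hjfg":
  Position 0: 'e' from first, 'h' from second => "eh"
  Position 1: 'e' from first, 'j' from second => "ej"
  Position 2: 'c' from first, 'f' from second => "cf"
  Position 3: 'c' from first, 'g' from second => "cg"
Result: ehejcfcg

ehejcfcg


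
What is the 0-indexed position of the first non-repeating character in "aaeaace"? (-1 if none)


Input: aaeaace
Character frequencies:
  'a': 4
  'c': 1
  'e': 2
Scanning left to right for freq == 1:
  Position 0 ('a'): freq=4, skip
  Position 1 ('a'): freq=4, skip
  Position 2 ('e'): freq=2, skip
  Position 3 ('a'): freq=4, skip
  Position 4 ('a'): freq=4, skip
  Position 5 ('c'): unique! => answer = 5

5


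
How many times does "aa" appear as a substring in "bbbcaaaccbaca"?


Searching for "aa" in "bbbcaaaccbaca"
Scanning each position:
  Position 0: "bb" => no
  Position 1: "bb" => no
  Position 2: "bc" => no
  Position 3: "ca" => no
  Position 4: "aa" => MATCH
  Position 5: "aa" => MATCH
  Position 6: "ac" => no
  Position 7: "cc" => no
  Position 8: "cb" => no
  Position 9: "ba" => no
  Position 10: "ac" => no
  Position 11: "ca" => no
Total occurrences: 2

2


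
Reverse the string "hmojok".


Input: hmojok
Reading characters right to left:
  Position 5: 'k'
  Position 4: 'o'
  Position 3: 'j'
  Position 2: 'o'
  Position 1: 'm'
  Position 0: 'h'
Reversed: kojomh

kojomh


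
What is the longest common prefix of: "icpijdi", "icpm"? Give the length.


Words: icpijdi, icpm
  Position 0: all 'i' => match
  Position 1: all 'c' => match
  Position 2: all 'p' => match
  Position 3: ('i', 'm') => mismatch, stop
LCP = "icp" (length 3)

3


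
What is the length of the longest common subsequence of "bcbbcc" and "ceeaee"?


LCS of "bcbbcc" and "ceeaee"
DP table:
           c    e    e    a    e    e
      0    0    0    0    0    0    0
  b   0    0    0    0    0    0    0
  c   0    1    1    1    1    1    1
  b   0    1    1    1    1    1    1
  b   0    1    1    1    1    1    1
  c   0    1    1    1    1    1    1
  c   0    1    1    1    1    1    1
LCS length = dp[6][6] = 1

1


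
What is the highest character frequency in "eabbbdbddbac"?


Input: eabbbdbddbac
Character counts:
  'a': 2
  'b': 5
  'c': 1
  'd': 3
  'e': 1
Maximum frequency: 5

5


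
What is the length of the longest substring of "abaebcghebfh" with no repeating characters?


Input: "abaebcghebfh"
Sliding window (track last position of each char):
  Position 0 ('a'): window [0,0] length 1 -- new best
  Position 1 ('b'): window [0,1] length 2 -- new best
  Position 2 ('a'): repeat (last at 0), move window start to 1
  Position 2 ('a'): window [1,2] length 2
  Position 3 ('e'): window [1,3] length 3 -- new best
  Position 4 ('b'): repeat (last at 1), move window start to 2
  Position 4 ('b'): window [2,4] length 3
  Position 5 ('c'): window [2,5] length 4 -- new best
  Position 6 ('g'): window [2,6] length 5 -- new best
  Position 7 ('h'): window [2,7] length 6 -- new best
  Position 8 ('e'): repeat (last at 3), move window start to 4
  Position 8 ('e'): window [4,8] length 5
  Position 9 ('b'): repeat (last at 4), move window start to 5
  Position 9 ('b'): window [5,9] length 5
  Position 10 ('f'): window [5,10] length 6
  Position 11 ('h'): repeat (last at 7), move window start to 8
  Position 11 ('h'): window [8,11] length 4
Longest substring with no repeats: "aebcgh" with length 6

6


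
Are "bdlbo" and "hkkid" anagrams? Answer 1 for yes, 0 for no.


Strings: "bdlbo", "hkkid"
Sorted first:  bbdlo
Sorted second: dhikk
Differ at position 0: 'b' vs 'd' => not anagrams

0


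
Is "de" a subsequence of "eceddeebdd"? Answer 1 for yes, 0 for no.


Check if "de" is a subsequence of "eceddeebdd"
Greedy scan:
  Position 0 ('e'): no match needed
  Position 1 ('c'): no match needed
  Position 2 ('e'): no match needed
  Position 3 ('d'): matches sub[0] = 'd'
  Position 4 ('d'): no match needed
  Position 5 ('e'): matches sub[1] = 'e'
  Position 6 ('e'): no match needed
  Position 7 ('b'): no match needed
  Position 8 ('d'): no match needed
  Position 9 ('d'): no match needed
All 2 characters matched => is a subsequence

1


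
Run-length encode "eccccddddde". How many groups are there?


Input: eccccddddde
Scanning for consecutive runs:
  Group 1: 'e' x 1 (positions 0-0)
  Group 2: 'c' x 4 (positions 1-4)
  Group 3: 'd' x 5 (positions 5-9)
  Group 4: 'e' x 1 (positions 10-10)
Total groups: 4

4


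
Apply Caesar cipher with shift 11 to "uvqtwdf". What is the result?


Caesar cipher: shift "uvqtwdf" by 11
  'u' (pos 20) + 11 = pos 5 = 'f'
  'v' (pos 21) + 11 = pos 6 = 'g'
  'q' (pos 16) + 11 = pos 1 = 'b'
  't' (pos 19) + 11 = pos 4 = 'e'
  'w' (pos 22) + 11 = pos 7 = 'h'
  'd' (pos 3) + 11 = pos 14 = 'o'
  'f' (pos 5) + 11 = pos 16 = 'q'
Result: fgbehoq

fgbehoq


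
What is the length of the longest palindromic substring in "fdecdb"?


Input: "fdecdb"
Checking substrings for palindromes:
  No multi-char palindromic substrings found
Longest palindromic substring: "f" with length 1

1


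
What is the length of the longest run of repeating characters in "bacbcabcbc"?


Input: "bacbcabcbc"
Scanning for longest run:
  Position 1 ('a'): new char, reset run to 1
  Position 2 ('c'): new char, reset run to 1
  Position 3 ('b'): new char, reset run to 1
  Position 4 ('c'): new char, reset run to 1
  Position 5 ('a'): new char, reset run to 1
  Position 6 ('b'): new char, reset run to 1
  Position 7 ('c'): new char, reset run to 1
  Position 8 ('b'): new char, reset run to 1
  Position 9 ('c'): new char, reset run to 1
Longest run: 'b' with length 1

1


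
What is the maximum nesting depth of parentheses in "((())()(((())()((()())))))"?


Input: "((())()(((())()((()())))))"
Tracking depth:
  Position 0 '(': depth becomes 1
  Position 1 '(': depth becomes 2
  Position 2 '(': depth becomes 3
  Position 3 ')': depth becomes 2
  Position 4 ')': depth becomes 1
  Position 5 '(': depth becomes 2
  Position 6 ')': depth becomes 1
  Position 7 '(': depth becomes 2
  Position 8 '(': depth becomes 3
  Position 9 '(': depth becomes 4
  Position 10 '(': depth becomes 5
  Position 11 ')': depth becomes 4
  Position 12 ')': depth becomes 3
  Position 13 '(': depth becomes 4
  Position 14 ')': depth becomes 3
  Position 15 '(': depth becomes 4
  Position 16 '(': depth becomes 5
  Position 17 '(': depth becomes 6
  Position 18 ')': depth becomes 5
  Position 19 '(': depth becomes 6
  Position 20 ')': depth becomes 5
  Position 21 ')': depth becomes 4
  Position 22 ')': depth becomes 3
  Position 23 ')': depth becomes 2
  Position 24 ')': depth becomes 1
  Position 25 ')': depth becomes 0
Maximum depth reached: 6

6


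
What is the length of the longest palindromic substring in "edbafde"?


Input: "edbafde"
Checking substrings for palindromes:
  No multi-char palindromic substrings found
Longest palindromic substring: "e" with length 1

1


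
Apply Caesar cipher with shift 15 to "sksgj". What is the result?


Caesar cipher: shift "sksgj" by 15
  's' (pos 18) + 15 = pos 7 = 'h'
  'k' (pos 10) + 15 = pos 25 = 'z'
  's' (pos 18) + 15 = pos 7 = 'h'
  'g' (pos 6) + 15 = pos 21 = 'v'
  'j' (pos 9) + 15 = pos 24 = 'y'
Result: hzhvy

hzhvy


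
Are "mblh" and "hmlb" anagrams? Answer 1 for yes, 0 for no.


Strings: "mblh", "hmlb"
Sorted first:  bhlm
Sorted second: bhlm
Sorted forms match => anagrams

1


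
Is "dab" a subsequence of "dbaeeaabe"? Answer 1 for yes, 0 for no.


Check if "dab" is a subsequence of "dbaeeaabe"
Greedy scan:
  Position 0 ('d'): matches sub[0] = 'd'
  Position 1 ('b'): no match needed
  Position 2 ('a'): matches sub[1] = 'a'
  Position 3 ('e'): no match needed
  Position 4 ('e'): no match needed
  Position 5 ('a'): no match needed
  Position 6 ('a'): no match needed
  Position 7 ('b'): matches sub[2] = 'b'
  Position 8 ('e'): no match needed
All 3 characters matched => is a subsequence

1


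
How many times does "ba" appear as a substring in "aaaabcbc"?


Searching for "ba" in "aaaabcbc"
Scanning each position:
  Position 0: "aa" => no
  Position 1: "aa" => no
  Position 2: "aa" => no
  Position 3: "ab" => no
  Position 4: "bc" => no
  Position 5: "cb" => no
  Position 6: "bc" => no
Total occurrences: 0

0


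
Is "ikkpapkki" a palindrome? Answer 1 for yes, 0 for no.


Input: ikkpapkki
Reversed: ikkpapkki
  Compare pos 0 ('i') with pos 8 ('i'): match
  Compare pos 1 ('k') with pos 7 ('k'): match
  Compare pos 2 ('k') with pos 6 ('k'): match
  Compare pos 3 ('p') with pos 5 ('p'): match
Result: palindrome

1


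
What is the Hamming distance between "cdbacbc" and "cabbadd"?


Comparing "cdbacbc" and "cabbadd" position by position:
  Position 0: 'c' vs 'c' => same
  Position 1: 'd' vs 'a' => differ
  Position 2: 'b' vs 'b' => same
  Position 3: 'a' vs 'b' => differ
  Position 4: 'c' vs 'a' => differ
  Position 5: 'b' vs 'd' => differ
  Position 6: 'c' vs 'd' => differ
Total differences (Hamming distance): 5

5


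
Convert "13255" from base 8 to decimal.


Input: "13255" in base 8
Positional expansion:
  Digit '1' (value 1) x 8^4 = 4096
  Digit '3' (value 3) x 8^3 = 1536
  Digit '2' (value 2) x 8^2 = 128
  Digit '5' (value 5) x 8^1 = 40
  Digit '5' (value 5) x 8^0 = 5
Sum = 5805

5805


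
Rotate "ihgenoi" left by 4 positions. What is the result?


Input: "ihgenoi", rotate left by 4
First 4 characters: "ihge"
Remaining characters: "noi"
Concatenate remaining + first: "noi" + "ihge" = "noiihge"

noiihge


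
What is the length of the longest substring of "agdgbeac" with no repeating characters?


Input: "agdgbeac"
Sliding window (track last position of each char):
  Position 0 ('a'): window [0,0] length 1 -- new best
  Position 1 ('g'): window [0,1] length 2 -- new best
  Position 2 ('d'): window [0,2] length 3 -- new best
  Position 3 ('g'): repeat (last at 1), move window start to 2
  Position 3 ('g'): window [2,3] length 2
  Position 4 ('b'): window [2,4] length 3
  Position 5 ('e'): window [2,5] length 4 -- new best
  Position 6 ('a'): window [2,6] length 5 -- new best
  Position 7 ('c'): window [2,7] length 6 -- new best
Longest substring with no repeats: "dgbeac" with length 6

6


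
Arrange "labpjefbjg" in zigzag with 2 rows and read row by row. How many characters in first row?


Zigzag "labpjefbjg" into 2 rows:
Placing characters:
  'l' => row 0
  'a' => row 1
  'b' => row 0
  'p' => row 1
  'j' => row 0
  'e' => row 1
  'f' => row 0
  'b' => row 1
  'j' => row 0
  'g' => row 1
Rows:
  Row 0: "lbjfj"
  Row 1: "apebg"
First row length: 5

5


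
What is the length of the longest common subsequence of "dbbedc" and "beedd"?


LCS of "dbbedc" and "beedd"
DP table:
           b    e    e    d    d
      0    0    0    0    0    0
  d   0    0    0    0    1    1
  b   0    1    1    1    1    1
  b   0    1    1    1    1    1
  e   0    1    2    2    2    2
  d   0    1    2    2    3    3
  c   0    1    2    2    3    3
LCS length = dp[6][5] = 3

3


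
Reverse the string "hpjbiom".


Input: hpjbiom
Reading characters right to left:
  Position 6: 'm'
  Position 5: 'o'
  Position 4: 'i'
  Position 3: 'b'
  Position 2: 'j'
  Position 1: 'p'
  Position 0: 'h'
Reversed: moibjph

moibjph


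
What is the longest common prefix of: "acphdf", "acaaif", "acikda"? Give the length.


Words: acphdf, acaaif, acikda
  Position 0: all 'a' => match
  Position 1: all 'c' => match
  Position 2: ('p', 'a', 'i') => mismatch, stop
LCP = "ac" (length 2)

2


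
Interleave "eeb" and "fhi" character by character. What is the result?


Interleaving "eeb" and "fhi":
  Position 0: 'e' from first, 'f' from second => "ef"
  Position 1: 'e' from first, 'h' from second => "eh"
  Position 2: 'b' from first, 'i' from second => "bi"
Result: efehbi

efehbi


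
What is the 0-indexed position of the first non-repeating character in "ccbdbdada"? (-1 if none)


Input: ccbdbdada
Character frequencies:
  'a': 2
  'b': 2
  'c': 2
  'd': 3
Scanning left to right for freq == 1:
  Position 0 ('c'): freq=2, skip
  Position 1 ('c'): freq=2, skip
  Position 2 ('b'): freq=2, skip
  Position 3 ('d'): freq=3, skip
  Position 4 ('b'): freq=2, skip
  Position 5 ('d'): freq=3, skip
  Position 6 ('a'): freq=2, skip
  Position 7 ('d'): freq=3, skip
  Position 8 ('a'): freq=2, skip
  No unique character found => answer = -1

-1


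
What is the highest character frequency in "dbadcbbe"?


Input: dbadcbbe
Character counts:
  'a': 1
  'b': 3
  'c': 1
  'd': 2
  'e': 1
Maximum frequency: 3

3


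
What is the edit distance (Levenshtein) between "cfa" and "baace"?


Computing edit distance: "cfa" -> "baace"
DP table:
           b    a    a    c    e
      0    1    2    3    4    5
  c   1    1    2    3    3    4
  f   2    2    2    3    4    4
  a   3    3    2    2    3    4
Edit distance = dp[3][5] = 4

4
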